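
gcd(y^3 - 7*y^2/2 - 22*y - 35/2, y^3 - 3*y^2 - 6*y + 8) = 1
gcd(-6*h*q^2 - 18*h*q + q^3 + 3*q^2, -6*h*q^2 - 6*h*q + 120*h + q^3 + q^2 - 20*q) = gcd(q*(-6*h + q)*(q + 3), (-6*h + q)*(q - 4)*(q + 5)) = -6*h + q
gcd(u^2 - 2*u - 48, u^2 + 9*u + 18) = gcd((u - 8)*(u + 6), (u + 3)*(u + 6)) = u + 6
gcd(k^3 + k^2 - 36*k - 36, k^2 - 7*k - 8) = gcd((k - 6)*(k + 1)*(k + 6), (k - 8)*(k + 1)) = k + 1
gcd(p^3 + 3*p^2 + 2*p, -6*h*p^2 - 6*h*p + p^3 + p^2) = p^2 + p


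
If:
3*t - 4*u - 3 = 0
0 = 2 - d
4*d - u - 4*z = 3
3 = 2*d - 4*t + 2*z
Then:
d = 2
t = 31/35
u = -3/35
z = 89/70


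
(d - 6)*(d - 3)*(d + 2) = d^3 - 7*d^2 + 36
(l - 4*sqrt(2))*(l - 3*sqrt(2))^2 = l^3 - 10*sqrt(2)*l^2 + 66*l - 72*sqrt(2)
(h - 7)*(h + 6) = h^2 - h - 42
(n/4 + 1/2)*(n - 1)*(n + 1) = n^3/4 + n^2/2 - n/4 - 1/2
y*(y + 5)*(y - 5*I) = y^3 + 5*y^2 - 5*I*y^2 - 25*I*y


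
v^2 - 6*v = v*(v - 6)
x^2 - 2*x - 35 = (x - 7)*(x + 5)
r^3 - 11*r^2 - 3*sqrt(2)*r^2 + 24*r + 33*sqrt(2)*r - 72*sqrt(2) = (r - 8)*(r - 3)*(r - 3*sqrt(2))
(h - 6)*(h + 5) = h^2 - h - 30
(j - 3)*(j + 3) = j^2 - 9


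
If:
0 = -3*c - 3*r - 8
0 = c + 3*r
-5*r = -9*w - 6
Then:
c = -4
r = 4/3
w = 2/27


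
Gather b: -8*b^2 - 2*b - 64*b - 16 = -8*b^2 - 66*b - 16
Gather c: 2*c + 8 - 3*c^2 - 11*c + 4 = -3*c^2 - 9*c + 12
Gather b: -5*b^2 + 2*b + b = -5*b^2 + 3*b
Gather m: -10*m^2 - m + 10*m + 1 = -10*m^2 + 9*m + 1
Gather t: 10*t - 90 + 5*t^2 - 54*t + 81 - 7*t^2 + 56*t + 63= -2*t^2 + 12*t + 54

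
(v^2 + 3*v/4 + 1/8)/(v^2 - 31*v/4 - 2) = (v + 1/2)/(v - 8)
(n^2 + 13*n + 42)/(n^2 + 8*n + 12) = (n + 7)/(n + 2)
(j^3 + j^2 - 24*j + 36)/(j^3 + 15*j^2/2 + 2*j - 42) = 2*(j - 3)/(2*j + 7)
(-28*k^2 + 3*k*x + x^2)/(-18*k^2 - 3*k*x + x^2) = (28*k^2 - 3*k*x - x^2)/(18*k^2 + 3*k*x - x^2)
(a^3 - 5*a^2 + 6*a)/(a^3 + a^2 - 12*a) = (a - 2)/(a + 4)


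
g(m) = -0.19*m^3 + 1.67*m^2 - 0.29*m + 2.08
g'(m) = -0.57*m^2 + 3.34*m - 0.29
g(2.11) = 7.12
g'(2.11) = 4.22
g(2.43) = 8.51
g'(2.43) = 4.46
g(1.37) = 4.33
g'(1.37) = 3.22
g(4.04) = 15.64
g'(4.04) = 3.90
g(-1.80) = 9.12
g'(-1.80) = -8.15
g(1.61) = 5.15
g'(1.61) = 3.61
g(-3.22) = 26.67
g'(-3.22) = -16.95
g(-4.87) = 65.04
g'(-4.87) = -30.07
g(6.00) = 19.42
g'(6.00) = -0.77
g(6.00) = 19.42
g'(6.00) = -0.77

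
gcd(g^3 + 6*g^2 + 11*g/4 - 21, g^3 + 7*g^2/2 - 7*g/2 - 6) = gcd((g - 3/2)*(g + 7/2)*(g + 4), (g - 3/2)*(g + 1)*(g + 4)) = g^2 + 5*g/2 - 6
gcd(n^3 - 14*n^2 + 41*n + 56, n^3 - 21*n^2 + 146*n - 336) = n^2 - 15*n + 56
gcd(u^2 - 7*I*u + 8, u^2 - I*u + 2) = u + I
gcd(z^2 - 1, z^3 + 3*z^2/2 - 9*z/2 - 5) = z + 1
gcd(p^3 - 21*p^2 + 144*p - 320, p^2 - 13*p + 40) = p^2 - 13*p + 40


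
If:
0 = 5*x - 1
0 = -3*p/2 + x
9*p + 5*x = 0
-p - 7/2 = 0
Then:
No Solution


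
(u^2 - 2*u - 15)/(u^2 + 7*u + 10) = (u^2 - 2*u - 15)/(u^2 + 7*u + 10)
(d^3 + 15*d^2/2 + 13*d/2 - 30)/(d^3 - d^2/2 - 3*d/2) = (d^2 + 9*d + 20)/(d*(d + 1))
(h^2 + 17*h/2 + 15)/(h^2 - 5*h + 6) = (h^2 + 17*h/2 + 15)/(h^2 - 5*h + 6)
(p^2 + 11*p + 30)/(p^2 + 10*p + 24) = (p + 5)/(p + 4)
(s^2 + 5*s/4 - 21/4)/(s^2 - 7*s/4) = (s + 3)/s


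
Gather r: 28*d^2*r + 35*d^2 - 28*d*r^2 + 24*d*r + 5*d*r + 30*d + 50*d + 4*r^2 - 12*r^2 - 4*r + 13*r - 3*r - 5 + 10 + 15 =35*d^2 + 80*d + r^2*(-28*d - 8) + r*(28*d^2 + 29*d + 6) + 20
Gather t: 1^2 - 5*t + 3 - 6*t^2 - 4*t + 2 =-6*t^2 - 9*t + 6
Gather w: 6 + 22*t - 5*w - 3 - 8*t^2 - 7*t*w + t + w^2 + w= -8*t^2 + 23*t + w^2 + w*(-7*t - 4) + 3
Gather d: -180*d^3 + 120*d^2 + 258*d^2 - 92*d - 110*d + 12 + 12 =-180*d^3 + 378*d^2 - 202*d + 24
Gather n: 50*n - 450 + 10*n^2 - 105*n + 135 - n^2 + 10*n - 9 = 9*n^2 - 45*n - 324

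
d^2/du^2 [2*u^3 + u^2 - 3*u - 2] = 12*u + 2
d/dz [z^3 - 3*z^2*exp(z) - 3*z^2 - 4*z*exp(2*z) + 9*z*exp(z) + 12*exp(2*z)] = -3*z^2*exp(z) + 3*z^2 - 8*z*exp(2*z) + 3*z*exp(z) - 6*z + 20*exp(2*z) + 9*exp(z)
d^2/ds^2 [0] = 0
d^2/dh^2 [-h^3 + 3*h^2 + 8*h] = 6 - 6*h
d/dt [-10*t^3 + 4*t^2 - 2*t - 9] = -30*t^2 + 8*t - 2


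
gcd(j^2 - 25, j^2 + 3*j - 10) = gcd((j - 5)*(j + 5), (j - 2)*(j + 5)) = j + 5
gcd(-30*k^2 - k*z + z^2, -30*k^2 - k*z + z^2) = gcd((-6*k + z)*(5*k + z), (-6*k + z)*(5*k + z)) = -30*k^2 - k*z + z^2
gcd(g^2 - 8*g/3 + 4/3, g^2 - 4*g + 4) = g - 2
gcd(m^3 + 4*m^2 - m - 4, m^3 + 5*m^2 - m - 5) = m^2 - 1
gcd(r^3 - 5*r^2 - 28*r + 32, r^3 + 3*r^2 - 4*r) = r^2 + 3*r - 4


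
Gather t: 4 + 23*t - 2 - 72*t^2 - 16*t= -72*t^2 + 7*t + 2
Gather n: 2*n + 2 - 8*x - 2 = 2*n - 8*x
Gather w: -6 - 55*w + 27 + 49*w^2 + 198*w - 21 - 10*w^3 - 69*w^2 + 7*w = -10*w^3 - 20*w^2 + 150*w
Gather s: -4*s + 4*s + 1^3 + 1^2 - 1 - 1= 0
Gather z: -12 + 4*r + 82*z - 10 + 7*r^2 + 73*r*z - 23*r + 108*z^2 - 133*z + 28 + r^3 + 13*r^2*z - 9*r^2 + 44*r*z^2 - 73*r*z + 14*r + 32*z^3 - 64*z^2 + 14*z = r^3 - 2*r^2 - 5*r + 32*z^3 + z^2*(44*r + 44) + z*(13*r^2 - 37) + 6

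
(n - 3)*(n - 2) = n^2 - 5*n + 6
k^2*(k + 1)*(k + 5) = k^4 + 6*k^3 + 5*k^2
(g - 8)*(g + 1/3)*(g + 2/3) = g^3 - 7*g^2 - 70*g/9 - 16/9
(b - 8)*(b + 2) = b^2 - 6*b - 16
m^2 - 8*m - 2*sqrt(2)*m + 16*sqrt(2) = (m - 8)*(m - 2*sqrt(2))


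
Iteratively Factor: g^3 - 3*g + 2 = (g + 2)*(g^2 - 2*g + 1) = (g - 1)*(g + 2)*(g - 1)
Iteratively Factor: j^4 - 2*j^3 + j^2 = (j - 1)*(j^3 - j^2) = j*(j - 1)*(j^2 - j) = j*(j - 1)^2*(j)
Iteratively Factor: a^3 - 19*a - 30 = (a + 2)*(a^2 - 2*a - 15) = (a + 2)*(a + 3)*(a - 5)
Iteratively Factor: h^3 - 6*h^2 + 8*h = (h - 2)*(h^2 - 4*h) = h*(h - 2)*(h - 4)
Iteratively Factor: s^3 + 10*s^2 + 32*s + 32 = (s + 2)*(s^2 + 8*s + 16) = (s + 2)*(s + 4)*(s + 4)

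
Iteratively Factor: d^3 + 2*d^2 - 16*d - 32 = (d + 2)*(d^2 - 16) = (d + 2)*(d + 4)*(d - 4)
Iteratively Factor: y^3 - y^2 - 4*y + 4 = (y - 1)*(y^2 - 4) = (y - 1)*(y + 2)*(y - 2)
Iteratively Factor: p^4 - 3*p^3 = (p)*(p^3 - 3*p^2) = p^2*(p^2 - 3*p) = p^3*(p - 3)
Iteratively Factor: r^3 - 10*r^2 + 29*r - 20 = (r - 1)*(r^2 - 9*r + 20) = (r - 4)*(r - 1)*(r - 5)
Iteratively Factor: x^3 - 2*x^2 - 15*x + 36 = (x - 3)*(x^2 + x - 12) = (x - 3)*(x + 4)*(x - 3)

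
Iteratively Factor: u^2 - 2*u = (u - 2)*(u)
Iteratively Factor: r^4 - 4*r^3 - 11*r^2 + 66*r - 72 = (r - 3)*(r^3 - r^2 - 14*r + 24) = (r - 3)^2*(r^2 + 2*r - 8) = (r - 3)^2*(r + 4)*(r - 2)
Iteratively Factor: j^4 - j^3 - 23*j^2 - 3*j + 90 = (j + 3)*(j^3 - 4*j^2 - 11*j + 30) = (j + 3)^2*(j^2 - 7*j + 10) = (j - 2)*(j + 3)^2*(j - 5)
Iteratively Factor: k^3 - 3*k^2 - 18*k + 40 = (k + 4)*(k^2 - 7*k + 10) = (k - 5)*(k + 4)*(k - 2)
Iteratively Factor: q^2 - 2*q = (q - 2)*(q)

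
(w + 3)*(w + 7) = w^2 + 10*w + 21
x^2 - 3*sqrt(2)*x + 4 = (x - 2*sqrt(2))*(x - sqrt(2))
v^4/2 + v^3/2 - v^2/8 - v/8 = v*(v/2 + 1/4)*(v - 1/2)*(v + 1)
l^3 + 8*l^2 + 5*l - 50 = (l - 2)*(l + 5)^2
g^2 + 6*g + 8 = (g + 2)*(g + 4)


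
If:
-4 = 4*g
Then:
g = -1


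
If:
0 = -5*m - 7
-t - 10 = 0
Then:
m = -7/5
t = -10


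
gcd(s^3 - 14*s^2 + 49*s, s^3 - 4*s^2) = s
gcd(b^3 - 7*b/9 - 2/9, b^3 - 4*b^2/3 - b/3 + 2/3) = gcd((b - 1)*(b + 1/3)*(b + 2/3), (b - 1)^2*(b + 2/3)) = b^2 - b/3 - 2/3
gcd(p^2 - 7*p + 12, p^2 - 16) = p - 4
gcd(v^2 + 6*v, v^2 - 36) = v + 6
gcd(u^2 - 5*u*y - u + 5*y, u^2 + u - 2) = u - 1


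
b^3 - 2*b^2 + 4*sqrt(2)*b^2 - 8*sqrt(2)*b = b*(b - 2)*(b + 4*sqrt(2))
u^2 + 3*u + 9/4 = (u + 3/2)^2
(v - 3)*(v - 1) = v^2 - 4*v + 3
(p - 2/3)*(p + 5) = p^2 + 13*p/3 - 10/3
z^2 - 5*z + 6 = (z - 3)*(z - 2)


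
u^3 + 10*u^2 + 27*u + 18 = (u + 1)*(u + 3)*(u + 6)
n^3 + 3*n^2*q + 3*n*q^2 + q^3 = (n + q)^3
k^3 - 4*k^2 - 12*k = k*(k - 6)*(k + 2)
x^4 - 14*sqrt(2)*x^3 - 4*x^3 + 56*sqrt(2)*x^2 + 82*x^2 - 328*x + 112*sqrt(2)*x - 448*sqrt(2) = (x - 4)*(x - 8*sqrt(2))*(x - 7*sqrt(2))*(x + sqrt(2))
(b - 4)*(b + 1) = b^2 - 3*b - 4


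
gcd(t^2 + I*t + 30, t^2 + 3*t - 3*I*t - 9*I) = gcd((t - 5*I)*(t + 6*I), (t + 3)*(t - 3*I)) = 1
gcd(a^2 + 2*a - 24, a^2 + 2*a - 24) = a^2 + 2*a - 24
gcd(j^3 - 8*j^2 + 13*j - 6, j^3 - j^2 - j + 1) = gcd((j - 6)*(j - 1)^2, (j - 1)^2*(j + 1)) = j^2 - 2*j + 1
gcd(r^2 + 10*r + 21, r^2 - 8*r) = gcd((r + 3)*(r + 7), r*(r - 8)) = 1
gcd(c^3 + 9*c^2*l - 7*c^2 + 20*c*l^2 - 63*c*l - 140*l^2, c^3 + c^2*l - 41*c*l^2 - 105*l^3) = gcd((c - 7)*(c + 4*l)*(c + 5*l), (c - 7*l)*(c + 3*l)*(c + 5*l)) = c + 5*l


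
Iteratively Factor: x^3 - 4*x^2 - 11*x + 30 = (x - 5)*(x^2 + x - 6) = (x - 5)*(x - 2)*(x + 3)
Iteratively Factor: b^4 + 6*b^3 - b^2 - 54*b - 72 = (b + 4)*(b^3 + 2*b^2 - 9*b - 18) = (b + 2)*(b + 4)*(b^2 - 9) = (b + 2)*(b + 3)*(b + 4)*(b - 3)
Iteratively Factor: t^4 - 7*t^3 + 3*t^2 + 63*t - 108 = (t - 3)*(t^3 - 4*t^2 - 9*t + 36) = (t - 3)*(t + 3)*(t^2 - 7*t + 12) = (t - 4)*(t - 3)*(t + 3)*(t - 3)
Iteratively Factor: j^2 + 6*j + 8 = (j + 4)*(j + 2)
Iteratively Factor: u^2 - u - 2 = (u + 1)*(u - 2)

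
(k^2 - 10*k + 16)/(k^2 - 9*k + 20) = (k^2 - 10*k + 16)/(k^2 - 9*k + 20)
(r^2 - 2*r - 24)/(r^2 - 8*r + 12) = (r + 4)/(r - 2)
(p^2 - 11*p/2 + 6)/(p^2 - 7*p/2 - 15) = (-2*p^2 + 11*p - 12)/(-2*p^2 + 7*p + 30)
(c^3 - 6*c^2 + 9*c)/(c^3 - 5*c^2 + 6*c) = (c - 3)/(c - 2)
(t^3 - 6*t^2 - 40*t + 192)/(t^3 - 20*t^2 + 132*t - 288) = (t^2 + 2*t - 24)/(t^2 - 12*t + 36)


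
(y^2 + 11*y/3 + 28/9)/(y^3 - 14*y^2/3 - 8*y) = (y + 7/3)/(y*(y - 6))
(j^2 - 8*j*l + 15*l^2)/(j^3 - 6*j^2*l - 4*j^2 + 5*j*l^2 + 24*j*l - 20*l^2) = (j - 3*l)/(j^2 - j*l - 4*j + 4*l)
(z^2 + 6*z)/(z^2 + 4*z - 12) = z/(z - 2)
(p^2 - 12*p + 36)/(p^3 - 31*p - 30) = (p - 6)/(p^2 + 6*p + 5)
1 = 1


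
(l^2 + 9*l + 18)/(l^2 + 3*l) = (l + 6)/l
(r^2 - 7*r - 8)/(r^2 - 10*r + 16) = (r + 1)/(r - 2)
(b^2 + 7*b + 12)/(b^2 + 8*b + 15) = (b + 4)/(b + 5)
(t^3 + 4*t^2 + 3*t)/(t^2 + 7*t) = (t^2 + 4*t + 3)/(t + 7)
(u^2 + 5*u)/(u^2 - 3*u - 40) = u/(u - 8)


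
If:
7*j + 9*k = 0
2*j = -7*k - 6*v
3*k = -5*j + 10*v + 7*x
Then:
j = -189*x/83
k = 147*x/83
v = -217*x/166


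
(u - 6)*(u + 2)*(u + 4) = u^3 - 28*u - 48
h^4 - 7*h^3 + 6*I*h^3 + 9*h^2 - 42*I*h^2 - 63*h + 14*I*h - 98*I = (h - 7)*(h - 2*I)*(h + I)*(h + 7*I)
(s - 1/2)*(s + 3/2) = s^2 + s - 3/4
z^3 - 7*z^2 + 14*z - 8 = (z - 4)*(z - 2)*(z - 1)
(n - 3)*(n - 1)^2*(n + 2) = n^4 - 3*n^3 - 3*n^2 + 11*n - 6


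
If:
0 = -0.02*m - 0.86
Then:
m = -43.00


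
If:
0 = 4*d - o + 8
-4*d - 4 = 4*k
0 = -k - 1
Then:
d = 0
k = -1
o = 8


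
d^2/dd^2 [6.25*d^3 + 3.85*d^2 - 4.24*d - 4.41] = 37.5*d + 7.7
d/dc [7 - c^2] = -2*c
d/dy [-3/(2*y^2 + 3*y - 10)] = 3*(4*y + 3)/(2*y^2 + 3*y - 10)^2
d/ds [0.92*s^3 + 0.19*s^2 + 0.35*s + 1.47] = 2.76*s^2 + 0.38*s + 0.35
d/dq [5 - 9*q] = -9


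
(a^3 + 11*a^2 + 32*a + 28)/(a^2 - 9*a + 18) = (a^3 + 11*a^2 + 32*a + 28)/(a^2 - 9*a + 18)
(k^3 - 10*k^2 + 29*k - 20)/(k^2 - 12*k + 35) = (k^2 - 5*k + 4)/(k - 7)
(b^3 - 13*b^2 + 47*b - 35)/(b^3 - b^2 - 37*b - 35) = (b^2 - 6*b + 5)/(b^2 + 6*b + 5)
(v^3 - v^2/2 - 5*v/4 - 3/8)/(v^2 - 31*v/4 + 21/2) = (8*v^3 - 4*v^2 - 10*v - 3)/(2*(4*v^2 - 31*v + 42))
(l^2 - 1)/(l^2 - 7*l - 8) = (l - 1)/(l - 8)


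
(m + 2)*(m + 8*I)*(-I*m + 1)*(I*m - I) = m^4 + m^3 + 9*I*m^3 - 10*m^2 + 9*I*m^2 - 8*m - 18*I*m + 16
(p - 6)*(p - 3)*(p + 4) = p^3 - 5*p^2 - 18*p + 72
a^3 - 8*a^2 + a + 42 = (a - 7)*(a - 3)*(a + 2)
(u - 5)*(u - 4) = u^2 - 9*u + 20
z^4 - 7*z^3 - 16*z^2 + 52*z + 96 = (z - 8)*(z - 3)*(z + 2)^2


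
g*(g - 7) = g^2 - 7*g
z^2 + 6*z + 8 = (z + 2)*(z + 4)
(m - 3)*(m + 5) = m^2 + 2*m - 15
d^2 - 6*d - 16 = (d - 8)*(d + 2)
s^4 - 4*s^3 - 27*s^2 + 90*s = s*(s - 6)*(s - 3)*(s + 5)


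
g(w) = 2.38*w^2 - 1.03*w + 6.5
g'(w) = 4.76*w - 1.03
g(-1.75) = 15.59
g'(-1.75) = -9.36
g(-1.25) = 11.51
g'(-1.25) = -6.98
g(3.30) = 29.02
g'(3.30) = 14.68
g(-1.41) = 12.68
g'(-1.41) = -7.74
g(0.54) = 6.64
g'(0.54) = 1.54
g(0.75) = 7.07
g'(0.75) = 2.54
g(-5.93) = 96.30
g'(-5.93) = -29.26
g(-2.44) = 23.18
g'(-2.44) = -12.64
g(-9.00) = 208.55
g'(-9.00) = -43.87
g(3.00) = 24.83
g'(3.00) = 13.25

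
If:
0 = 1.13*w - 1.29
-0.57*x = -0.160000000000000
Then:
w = 1.14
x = 0.28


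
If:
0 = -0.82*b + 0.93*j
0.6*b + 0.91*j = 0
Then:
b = 0.00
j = 0.00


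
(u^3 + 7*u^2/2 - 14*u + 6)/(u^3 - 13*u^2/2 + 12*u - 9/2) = (u^2 + 4*u - 12)/(u^2 - 6*u + 9)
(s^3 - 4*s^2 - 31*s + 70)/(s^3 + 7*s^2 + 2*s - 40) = (s - 7)/(s + 4)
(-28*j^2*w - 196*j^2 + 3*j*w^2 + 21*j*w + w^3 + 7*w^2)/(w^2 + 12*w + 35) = (-28*j^2 + 3*j*w + w^2)/(w + 5)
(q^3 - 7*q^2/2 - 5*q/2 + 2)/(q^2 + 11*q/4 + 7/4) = 2*(2*q^2 - 9*q + 4)/(4*q + 7)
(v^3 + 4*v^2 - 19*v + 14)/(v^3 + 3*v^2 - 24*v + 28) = (v - 1)/(v - 2)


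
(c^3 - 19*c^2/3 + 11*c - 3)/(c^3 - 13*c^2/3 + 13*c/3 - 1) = (c - 3)/(c - 1)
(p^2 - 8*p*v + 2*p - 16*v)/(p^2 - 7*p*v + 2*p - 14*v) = (p - 8*v)/(p - 7*v)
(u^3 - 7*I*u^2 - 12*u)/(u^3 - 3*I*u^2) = (u - 4*I)/u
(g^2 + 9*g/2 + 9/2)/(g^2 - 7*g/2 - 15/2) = (g + 3)/(g - 5)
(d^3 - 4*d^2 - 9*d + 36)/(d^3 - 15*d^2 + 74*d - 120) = (d^2 - 9)/(d^2 - 11*d + 30)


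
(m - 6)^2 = m^2 - 12*m + 36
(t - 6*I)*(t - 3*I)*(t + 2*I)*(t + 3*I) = t^4 - 4*I*t^3 + 21*t^2 - 36*I*t + 108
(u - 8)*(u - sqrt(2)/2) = u^2 - 8*u - sqrt(2)*u/2 + 4*sqrt(2)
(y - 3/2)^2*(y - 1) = y^3 - 4*y^2 + 21*y/4 - 9/4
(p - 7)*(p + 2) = p^2 - 5*p - 14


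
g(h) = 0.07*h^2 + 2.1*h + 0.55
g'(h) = 0.14*h + 2.1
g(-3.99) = -6.71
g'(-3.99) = 1.54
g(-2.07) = -3.50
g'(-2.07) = 1.81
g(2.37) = 5.92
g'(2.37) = 2.43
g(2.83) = 7.05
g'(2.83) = 2.50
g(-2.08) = -3.52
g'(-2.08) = 1.81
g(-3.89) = -6.56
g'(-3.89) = 1.56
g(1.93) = 4.86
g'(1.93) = 2.37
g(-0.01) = 0.53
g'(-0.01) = 2.10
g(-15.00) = -15.20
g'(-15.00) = 0.00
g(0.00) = 0.55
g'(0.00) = 2.10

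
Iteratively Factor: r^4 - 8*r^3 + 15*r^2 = (r - 5)*(r^3 - 3*r^2) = r*(r - 5)*(r^2 - 3*r) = r*(r - 5)*(r - 3)*(r)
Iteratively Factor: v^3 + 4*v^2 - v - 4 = (v - 1)*(v^2 + 5*v + 4) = (v - 1)*(v + 1)*(v + 4)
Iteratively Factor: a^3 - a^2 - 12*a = (a)*(a^2 - a - 12) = a*(a - 4)*(a + 3)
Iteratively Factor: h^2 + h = (h)*(h + 1)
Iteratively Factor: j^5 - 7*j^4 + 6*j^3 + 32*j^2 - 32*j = (j)*(j^4 - 7*j^3 + 6*j^2 + 32*j - 32) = j*(j - 4)*(j^3 - 3*j^2 - 6*j + 8) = j*(j - 4)*(j + 2)*(j^2 - 5*j + 4) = j*(j - 4)^2*(j + 2)*(j - 1)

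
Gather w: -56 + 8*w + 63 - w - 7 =7*w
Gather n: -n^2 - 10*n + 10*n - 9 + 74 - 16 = 49 - n^2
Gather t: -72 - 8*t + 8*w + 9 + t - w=-7*t + 7*w - 63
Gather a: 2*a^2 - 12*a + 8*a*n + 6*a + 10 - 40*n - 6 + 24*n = 2*a^2 + a*(8*n - 6) - 16*n + 4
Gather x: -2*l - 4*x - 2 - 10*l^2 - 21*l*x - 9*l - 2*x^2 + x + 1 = -10*l^2 - 11*l - 2*x^2 + x*(-21*l - 3) - 1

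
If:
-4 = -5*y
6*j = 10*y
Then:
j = 4/3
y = 4/5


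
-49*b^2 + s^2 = (-7*b + s)*(7*b + s)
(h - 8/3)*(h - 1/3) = h^2 - 3*h + 8/9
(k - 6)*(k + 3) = k^2 - 3*k - 18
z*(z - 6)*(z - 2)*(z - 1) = z^4 - 9*z^3 + 20*z^2 - 12*z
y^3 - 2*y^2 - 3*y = y*(y - 3)*(y + 1)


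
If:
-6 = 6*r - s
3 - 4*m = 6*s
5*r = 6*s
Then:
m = 273/124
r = -36/31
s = -30/31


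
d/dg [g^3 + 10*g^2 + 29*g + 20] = 3*g^2 + 20*g + 29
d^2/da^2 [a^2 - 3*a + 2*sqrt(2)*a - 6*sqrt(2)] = 2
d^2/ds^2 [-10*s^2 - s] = -20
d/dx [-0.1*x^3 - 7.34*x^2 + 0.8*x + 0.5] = -0.3*x^2 - 14.68*x + 0.8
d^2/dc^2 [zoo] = 0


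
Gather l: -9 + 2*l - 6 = 2*l - 15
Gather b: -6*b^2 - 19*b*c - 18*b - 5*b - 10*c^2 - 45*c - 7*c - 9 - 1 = -6*b^2 + b*(-19*c - 23) - 10*c^2 - 52*c - 10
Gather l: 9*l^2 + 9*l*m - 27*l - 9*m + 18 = 9*l^2 + l*(9*m - 27) - 9*m + 18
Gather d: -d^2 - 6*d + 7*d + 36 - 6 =-d^2 + d + 30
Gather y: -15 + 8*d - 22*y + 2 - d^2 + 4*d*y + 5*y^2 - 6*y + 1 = -d^2 + 8*d + 5*y^2 + y*(4*d - 28) - 12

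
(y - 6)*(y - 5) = y^2 - 11*y + 30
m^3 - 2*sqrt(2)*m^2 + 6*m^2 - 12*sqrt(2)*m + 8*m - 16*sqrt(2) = (m + 2)*(m + 4)*(m - 2*sqrt(2))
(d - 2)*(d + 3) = d^2 + d - 6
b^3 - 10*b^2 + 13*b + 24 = (b - 8)*(b - 3)*(b + 1)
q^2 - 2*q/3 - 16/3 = (q - 8/3)*(q + 2)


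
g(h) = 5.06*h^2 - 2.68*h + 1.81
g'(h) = 10.12*h - 2.68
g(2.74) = 32.46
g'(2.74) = 25.05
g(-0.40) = 3.69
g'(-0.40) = -6.73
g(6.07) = 171.98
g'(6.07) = 58.75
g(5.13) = 121.23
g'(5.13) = 49.24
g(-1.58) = 18.68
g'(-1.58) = -18.67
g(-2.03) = 28.10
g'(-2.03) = -23.22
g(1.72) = 12.17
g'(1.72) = 14.73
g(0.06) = 1.67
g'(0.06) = -2.07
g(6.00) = 167.89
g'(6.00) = 58.04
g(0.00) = 1.81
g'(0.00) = -2.68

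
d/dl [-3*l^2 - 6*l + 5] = -6*l - 6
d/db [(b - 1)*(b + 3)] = 2*b + 2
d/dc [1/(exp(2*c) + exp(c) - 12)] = (-2*exp(c) - 1)*exp(c)/(exp(2*c) + exp(c) - 12)^2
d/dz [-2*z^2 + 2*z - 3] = 2 - 4*z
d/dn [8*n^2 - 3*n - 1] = 16*n - 3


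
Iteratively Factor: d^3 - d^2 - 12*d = (d)*(d^2 - d - 12) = d*(d - 4)*(d + 3)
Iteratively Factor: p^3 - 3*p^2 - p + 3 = (p - 3)*(p^2 - 1) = (p - 3)*(p + 1)*(p - 1)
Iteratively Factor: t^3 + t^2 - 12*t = (t)*(t^2 + t - 12) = t*(t + 4)*(t - 3)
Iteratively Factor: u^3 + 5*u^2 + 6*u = (u)*(u^2 + 5*u + 6) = u*(u + 2)*(u + 3)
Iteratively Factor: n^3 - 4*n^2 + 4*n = (n - 2)*(n^2 - 2*n) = (n - 2)^2*(n)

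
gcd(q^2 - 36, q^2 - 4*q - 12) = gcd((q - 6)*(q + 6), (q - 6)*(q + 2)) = q - 6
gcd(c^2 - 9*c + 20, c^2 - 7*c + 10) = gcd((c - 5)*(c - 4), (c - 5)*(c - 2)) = c - 5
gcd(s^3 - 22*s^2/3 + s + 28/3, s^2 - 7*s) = s - 7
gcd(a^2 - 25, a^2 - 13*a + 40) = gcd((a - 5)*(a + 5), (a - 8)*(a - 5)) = a - 5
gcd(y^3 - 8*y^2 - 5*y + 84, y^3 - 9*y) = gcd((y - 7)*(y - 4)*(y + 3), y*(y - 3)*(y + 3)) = y + 3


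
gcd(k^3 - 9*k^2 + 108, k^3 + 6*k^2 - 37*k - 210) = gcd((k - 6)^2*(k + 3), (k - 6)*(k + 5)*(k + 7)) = k - 6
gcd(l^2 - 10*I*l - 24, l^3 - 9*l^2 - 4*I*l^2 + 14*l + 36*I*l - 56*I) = l - 4*I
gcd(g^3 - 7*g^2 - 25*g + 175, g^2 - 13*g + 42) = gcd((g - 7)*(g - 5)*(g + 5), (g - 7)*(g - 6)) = g - 7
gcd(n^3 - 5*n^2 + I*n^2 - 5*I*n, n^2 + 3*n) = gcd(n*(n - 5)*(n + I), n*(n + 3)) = n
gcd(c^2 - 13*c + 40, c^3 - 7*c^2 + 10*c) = c - 5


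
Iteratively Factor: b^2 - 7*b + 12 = (b - 3)*(b - 4)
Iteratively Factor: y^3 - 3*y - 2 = (y + 1)*(y^2 - y - 2) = (y - 2)*(y + 1)*(y + 1)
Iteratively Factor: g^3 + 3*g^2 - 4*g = (g - 1)*(g^2 + 4*g) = (g - 1)*(g + 4)*(g)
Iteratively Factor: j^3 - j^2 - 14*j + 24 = (j + 4)*(j^2 - 5*j + 6) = (j - 2)*(j + 4)*(j - 3)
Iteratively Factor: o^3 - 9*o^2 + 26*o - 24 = (o - 2)*(o^2 - 7*o + 12) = (o - 3)*(o - 2)*(o - 4)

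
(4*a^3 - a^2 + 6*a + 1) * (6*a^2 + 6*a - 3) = 24*a^5 + 18*a^4 + 18*a^3 + 45*a^2 - 12*a - 3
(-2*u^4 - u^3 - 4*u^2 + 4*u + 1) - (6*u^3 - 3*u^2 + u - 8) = -2*u^4 - 7*u^3 - u^2 + 3*u + 9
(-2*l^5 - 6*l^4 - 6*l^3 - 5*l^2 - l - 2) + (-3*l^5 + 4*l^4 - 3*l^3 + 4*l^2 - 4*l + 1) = -5*l^5 - 2*l^4 - 9*l^3 - l^2 - 5*l - 1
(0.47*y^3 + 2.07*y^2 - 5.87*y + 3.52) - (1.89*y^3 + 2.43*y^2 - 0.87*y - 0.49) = -1.42*y^3 - 0.36*y^2 - 5.0*y + 4.01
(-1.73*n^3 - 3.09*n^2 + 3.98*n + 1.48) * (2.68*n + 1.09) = -4.6364*n^4 - 10.1669*n^3 + 7.2983*n^2 + 8.3046*n + 1.6132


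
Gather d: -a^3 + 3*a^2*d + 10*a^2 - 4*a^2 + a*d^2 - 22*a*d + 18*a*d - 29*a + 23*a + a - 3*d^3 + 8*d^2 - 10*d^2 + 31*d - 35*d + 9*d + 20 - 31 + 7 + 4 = -a^3 + 6*a^2 - 5*a - 3*d^3 + d^2*(a - 2) + d*(3*a^2 - 4*a + 5)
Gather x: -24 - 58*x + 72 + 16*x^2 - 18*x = 16*x^2 - 76*x + 48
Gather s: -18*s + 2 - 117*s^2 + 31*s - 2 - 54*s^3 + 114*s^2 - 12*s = -54*s^3 - 3*s^2 + s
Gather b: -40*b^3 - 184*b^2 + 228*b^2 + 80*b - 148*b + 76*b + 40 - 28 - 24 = -40*b^3 + 44*b^2 + 8*b - 12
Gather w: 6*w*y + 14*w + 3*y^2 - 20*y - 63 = w*(6*y + 14) + 3*y^2 - 20*y - 63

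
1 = 1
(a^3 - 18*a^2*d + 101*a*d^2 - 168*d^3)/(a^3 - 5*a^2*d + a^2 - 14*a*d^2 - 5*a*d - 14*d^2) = (a^2 - 11*a*d + 24*d^2)/(a^2 + 2*a*d + a + 2*d)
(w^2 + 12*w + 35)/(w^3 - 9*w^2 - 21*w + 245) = (w + 7)/(w^2 - 14*w + 49)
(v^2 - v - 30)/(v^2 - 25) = (v - 6)/(v - 5)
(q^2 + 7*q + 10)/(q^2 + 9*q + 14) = (q + 5)/(q + 7)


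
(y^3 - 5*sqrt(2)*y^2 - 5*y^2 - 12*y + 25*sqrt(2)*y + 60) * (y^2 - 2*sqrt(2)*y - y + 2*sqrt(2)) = y^5 - 7*sqrt(2)*y^4 - 6*y^4 + 13*y^3 + 42*sqrt(2)*y^3 - 48*y^2 - 11*sqrt(2)*y^2 - 144*sqrt(2)*y + 40*y + 120*sqrt(2)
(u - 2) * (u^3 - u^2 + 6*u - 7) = u^4 - 3*u^3 + 8*u^2 - 19*u + 14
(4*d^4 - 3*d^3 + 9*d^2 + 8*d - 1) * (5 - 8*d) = -32*d^5 + 44*d^4 - 87*d^3 - 19*d^2 + 48*d - 5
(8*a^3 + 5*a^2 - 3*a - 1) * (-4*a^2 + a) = -32*a^5 - 12*a^4 + 17*a^3 + a^2 - a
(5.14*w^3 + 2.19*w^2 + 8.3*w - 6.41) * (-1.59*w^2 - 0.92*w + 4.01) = -8.1726*w^5 - 8.2109*w^4 + 5.3996*w^3 + 11.3378*w^2 + 39.1802*w - 25.7041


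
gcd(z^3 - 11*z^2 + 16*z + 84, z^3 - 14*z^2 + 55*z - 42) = z^2 - 13*z + 42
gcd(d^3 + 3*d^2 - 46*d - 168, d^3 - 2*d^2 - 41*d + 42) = d^2 - d - 42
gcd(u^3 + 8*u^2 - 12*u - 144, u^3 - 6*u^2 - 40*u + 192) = u^2 + 2*u - 24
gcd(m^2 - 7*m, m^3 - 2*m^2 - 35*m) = m^2 - 7*m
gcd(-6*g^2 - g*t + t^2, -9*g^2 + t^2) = -3*g + t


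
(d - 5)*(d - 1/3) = d^2 - 16*d/3 + 5/3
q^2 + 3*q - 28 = (q - 4)*(q + 7)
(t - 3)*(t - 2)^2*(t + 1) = t^4 - 6*t^3 + 9*t^2 + 4*t - 12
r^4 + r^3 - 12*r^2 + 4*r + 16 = (r - 2)^2*(r + 1)*(r + 4)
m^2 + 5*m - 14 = (m - 2)*(m + 7)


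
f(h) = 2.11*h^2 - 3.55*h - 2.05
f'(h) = 4.22*h - 3.55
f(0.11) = -2.41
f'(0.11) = -3.09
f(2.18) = 0.24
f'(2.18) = 5.65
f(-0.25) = -1.03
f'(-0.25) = -4.60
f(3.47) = 11.04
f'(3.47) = 11.09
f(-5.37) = 77.86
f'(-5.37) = -26.21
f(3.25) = 8.70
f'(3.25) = 10.16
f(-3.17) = 30.41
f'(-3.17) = -16.93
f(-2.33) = 17.68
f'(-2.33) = -13.38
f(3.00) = 6.29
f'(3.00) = 9.11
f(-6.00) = 95.21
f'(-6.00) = -28.87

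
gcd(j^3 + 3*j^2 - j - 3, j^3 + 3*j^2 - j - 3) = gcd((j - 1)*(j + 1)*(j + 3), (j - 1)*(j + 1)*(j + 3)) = j^3 + 3*j^2 - j - 3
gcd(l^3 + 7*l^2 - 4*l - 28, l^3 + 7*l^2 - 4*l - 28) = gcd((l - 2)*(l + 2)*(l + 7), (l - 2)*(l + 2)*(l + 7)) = l^3 + 7*l^2 - 4*l - 28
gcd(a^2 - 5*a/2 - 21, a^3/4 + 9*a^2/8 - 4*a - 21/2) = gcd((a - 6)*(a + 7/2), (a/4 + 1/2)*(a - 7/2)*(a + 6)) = 1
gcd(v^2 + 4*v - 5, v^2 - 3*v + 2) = v - 1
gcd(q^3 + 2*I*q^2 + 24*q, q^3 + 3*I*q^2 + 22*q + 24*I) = q^2 + 2*I*q + 24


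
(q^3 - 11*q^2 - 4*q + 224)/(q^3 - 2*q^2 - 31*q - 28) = (q - 8)/(q + 1)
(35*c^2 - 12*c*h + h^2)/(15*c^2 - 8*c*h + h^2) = (7*c - h)/(3*c - h)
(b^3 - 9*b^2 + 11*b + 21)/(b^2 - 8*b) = (b^3 - 9*b^2 + 11*b + 21)/(b*(b - 8))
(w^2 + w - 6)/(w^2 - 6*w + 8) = (w + 3)/(w - 4)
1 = 1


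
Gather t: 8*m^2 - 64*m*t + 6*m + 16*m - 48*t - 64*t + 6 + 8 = 8*m^2 + 22*m + t*(-64*m - 112) + 14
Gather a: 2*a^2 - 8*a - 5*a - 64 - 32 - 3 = 2*a^2 - 13*a - 99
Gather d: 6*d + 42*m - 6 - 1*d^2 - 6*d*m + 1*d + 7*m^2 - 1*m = -d^2 + d*(7 - 6*m) + 7*m^2 + 41*m - 6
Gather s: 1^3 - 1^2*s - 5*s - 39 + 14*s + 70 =8*s + 32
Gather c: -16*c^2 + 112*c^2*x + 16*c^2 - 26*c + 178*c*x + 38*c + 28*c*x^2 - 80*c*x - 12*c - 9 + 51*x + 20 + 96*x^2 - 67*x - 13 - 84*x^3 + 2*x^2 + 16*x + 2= 112*c^2*x + c*(28*x^2 + 98*x) - 84*x^3 + 98*x^2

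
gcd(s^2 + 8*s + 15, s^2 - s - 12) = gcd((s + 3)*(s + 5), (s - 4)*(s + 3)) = s + 3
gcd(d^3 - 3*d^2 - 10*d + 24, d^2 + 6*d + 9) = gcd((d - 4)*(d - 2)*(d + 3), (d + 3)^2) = d + 3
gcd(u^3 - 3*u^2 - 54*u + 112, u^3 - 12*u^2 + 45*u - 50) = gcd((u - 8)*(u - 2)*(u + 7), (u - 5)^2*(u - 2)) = u - 2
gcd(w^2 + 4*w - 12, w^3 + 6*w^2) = w + 6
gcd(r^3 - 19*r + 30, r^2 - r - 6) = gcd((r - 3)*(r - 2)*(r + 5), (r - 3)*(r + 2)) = r - 3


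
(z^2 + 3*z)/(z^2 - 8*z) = (z + 3)/(z - 8)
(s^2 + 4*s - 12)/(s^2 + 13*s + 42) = (s - 2)/(s + 7)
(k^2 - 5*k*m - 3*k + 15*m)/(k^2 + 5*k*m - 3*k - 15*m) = (k - 5*m)/(k + 5*m)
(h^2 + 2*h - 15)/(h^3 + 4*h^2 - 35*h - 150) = (h - 3)/(h^2 - h - 30)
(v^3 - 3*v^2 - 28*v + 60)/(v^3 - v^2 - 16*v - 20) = (-v^3 + 3*v^2 + 28*v - 60)/(-v^3 + v^2 + 16*v + 20)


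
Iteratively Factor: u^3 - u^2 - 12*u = (u - 4)*(u^2 + 3*u) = (u - 4)*(u + 3)*(u)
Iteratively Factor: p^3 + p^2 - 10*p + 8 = (p + 4)*(p^2 - 3*p + 2) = (p - 1)*(p + 4)*(p - 2)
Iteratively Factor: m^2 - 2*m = (m)*(m - 2)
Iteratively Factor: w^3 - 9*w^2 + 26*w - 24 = (w - 3)*(w^2 - 6*w + 8) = (w - 4)*(w - 3)*(w - 2)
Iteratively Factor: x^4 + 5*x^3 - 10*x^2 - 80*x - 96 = (x + 3)*(x^3 + 2*x^2 - 16*x - 32) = (x + 2)*(x + 3)*(x^2 - 16) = (x - 4)*(x + 2)*(x + 3)*(x + 4)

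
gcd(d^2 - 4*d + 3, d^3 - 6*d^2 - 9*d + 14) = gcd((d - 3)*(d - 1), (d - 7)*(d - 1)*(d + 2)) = d - 1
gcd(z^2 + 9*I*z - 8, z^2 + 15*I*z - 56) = z + 8*I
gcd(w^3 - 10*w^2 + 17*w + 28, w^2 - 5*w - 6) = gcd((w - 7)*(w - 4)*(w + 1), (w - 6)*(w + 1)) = w + 1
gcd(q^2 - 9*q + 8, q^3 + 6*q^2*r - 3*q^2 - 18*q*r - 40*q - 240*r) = q - 8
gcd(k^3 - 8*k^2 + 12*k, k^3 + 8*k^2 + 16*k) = k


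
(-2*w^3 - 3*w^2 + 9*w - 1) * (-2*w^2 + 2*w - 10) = 4*w^5 + 2*w^4 - 4*w^3 + 50*w^2 - 92*w + 10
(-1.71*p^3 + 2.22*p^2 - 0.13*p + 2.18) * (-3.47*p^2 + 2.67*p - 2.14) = 5.9337*p^5 - 12.2691*p^4 + 10.0379*p^3 - 12.6625*p^2 + 6.0988*p - 4.6652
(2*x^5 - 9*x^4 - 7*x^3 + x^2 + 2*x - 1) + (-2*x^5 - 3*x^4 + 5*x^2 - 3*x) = -12*x^4 - 7*x^3 + 6*x^2 - x - 1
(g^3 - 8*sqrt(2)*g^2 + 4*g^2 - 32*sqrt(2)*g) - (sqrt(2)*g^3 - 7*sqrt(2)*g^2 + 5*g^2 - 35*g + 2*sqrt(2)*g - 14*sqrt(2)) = -sqrt(2)*g^3 + g^3 - sqrt(2)*g^2 - g^2 - 34*sqrt(2)*g + 35*g + 14*sqrt(2)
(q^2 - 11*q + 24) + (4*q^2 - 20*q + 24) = 5*q^2 - 31*q + 48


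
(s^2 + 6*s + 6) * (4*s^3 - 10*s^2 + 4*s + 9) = 4*s^5 + 14*s^4 - 32*s^3 - 27*s^2 + 78*s + 54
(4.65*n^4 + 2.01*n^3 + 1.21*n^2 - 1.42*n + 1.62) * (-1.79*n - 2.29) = -8.3235*n^5 - 14.2464*n^4 - 6.7688*n^3 - 0.2291*n^2 + 0.351999999999999*n - 3.7098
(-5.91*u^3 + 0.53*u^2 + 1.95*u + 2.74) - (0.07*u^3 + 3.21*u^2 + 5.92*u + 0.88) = -5.98*u^3 - 2.68*u^2 - 3.97*u + 1.86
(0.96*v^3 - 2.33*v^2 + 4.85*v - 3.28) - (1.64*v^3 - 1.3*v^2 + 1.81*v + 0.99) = -0.68*v^3 - 1.03*v^2 + 3.04*v - 4.27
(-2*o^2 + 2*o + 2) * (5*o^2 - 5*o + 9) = -10*o^4 + 20*o^3 - 18*o^2 + 8*o + 18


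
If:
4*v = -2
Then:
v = -1/2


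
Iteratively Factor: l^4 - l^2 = (l)*(l^3 - l) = l^2*(l^2 - 1) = l^2*(l - 1)*(l + 1)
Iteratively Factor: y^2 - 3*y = (y)*(y - 3)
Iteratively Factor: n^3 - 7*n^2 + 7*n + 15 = (n + 1)*(n^2 - 8*n + 15) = (n - 5)*(n + 1)*(n - 3)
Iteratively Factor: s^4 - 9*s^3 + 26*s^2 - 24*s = (s - 3)*(s^3 - 6*s^2 + 8*s) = (s - 3)*(s - 2)*(s^2 - 4*s) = (s - 4)*(s - 3)*(s - 2)*(s)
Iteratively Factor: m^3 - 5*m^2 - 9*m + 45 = (m + 3)*(m^2 - 8*m + 15) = (m - 5)*(m + 3)*(m - 3)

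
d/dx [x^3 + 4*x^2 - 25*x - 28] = 3*x^2 + 8*x - 25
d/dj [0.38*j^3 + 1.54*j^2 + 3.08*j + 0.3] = 1.14*j^2 + 3.08*j + 3.08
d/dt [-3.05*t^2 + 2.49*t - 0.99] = 2.49 - 6.1*t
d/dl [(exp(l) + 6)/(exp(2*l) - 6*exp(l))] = (-exp(2*l) - 12*exp(l) + 36)*exp(-l)/(exp(2*l) - 12*exp(l) + 36)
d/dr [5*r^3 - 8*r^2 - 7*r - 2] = 15*r^2 - 16*r - 7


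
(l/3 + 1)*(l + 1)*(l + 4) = l^3/3 + 8*l^2/3 + 19*l/3 + 4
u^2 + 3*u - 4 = (u - 1)*(u + 4)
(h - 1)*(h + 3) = h^2 + 2*h - 3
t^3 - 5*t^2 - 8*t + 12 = (t - 6)*(t - 1)*(t + 2)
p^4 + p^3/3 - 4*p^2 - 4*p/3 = p*(p - 2)*(p + 1/3)*(p + 2)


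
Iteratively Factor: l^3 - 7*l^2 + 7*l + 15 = (l - 3)*(l^2 - 4*l - 5) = (l - 5)*(l - 3)*(l + 1)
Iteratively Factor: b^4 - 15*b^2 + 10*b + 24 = (b + 1)*(b^3 - b^2 - 14*b + 24) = (b - 2)*(b + 1)*(b^2 + b - 12) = (b - 3)*(b - 2)*(b + 1)*(b + 4)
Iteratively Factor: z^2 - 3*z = (z)*(z - 3)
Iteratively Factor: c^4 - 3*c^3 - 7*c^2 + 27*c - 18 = (c + 3)*(c^3 - 6*c^2 + 11*c - 6) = (c - 2)*(c + 3)*(c^2 - 4*c + 3) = (c - 2)*(c - 1)*(c + 3)*(c - 3)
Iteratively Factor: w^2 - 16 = (w - 4)*(w + 4)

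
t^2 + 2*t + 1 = (t + 1)^2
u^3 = u^3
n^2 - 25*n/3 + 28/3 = (n - 7)*(n - 4/3)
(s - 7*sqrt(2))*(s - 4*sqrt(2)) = s^2 - 11*sqrt(2)*s + 56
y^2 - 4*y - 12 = (y - 6)*(y + 2)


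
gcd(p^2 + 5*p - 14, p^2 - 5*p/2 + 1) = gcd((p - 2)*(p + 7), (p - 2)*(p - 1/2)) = p - 2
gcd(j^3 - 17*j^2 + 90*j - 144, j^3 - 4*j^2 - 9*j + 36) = j - 3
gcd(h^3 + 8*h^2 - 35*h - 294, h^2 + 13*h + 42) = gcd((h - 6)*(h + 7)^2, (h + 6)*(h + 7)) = h + 7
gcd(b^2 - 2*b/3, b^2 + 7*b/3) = b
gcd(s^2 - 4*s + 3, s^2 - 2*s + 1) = s - 1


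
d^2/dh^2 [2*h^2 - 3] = 4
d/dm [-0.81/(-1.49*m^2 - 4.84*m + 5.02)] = (-2.4138*m - 3.9204)/(1.49*m^2 + 4.84*m - 5.02)^2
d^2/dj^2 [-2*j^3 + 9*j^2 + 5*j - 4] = 18 - 12*j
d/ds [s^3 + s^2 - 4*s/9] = 3*s^2 + 2*s - 4/9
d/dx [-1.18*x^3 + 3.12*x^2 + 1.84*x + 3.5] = -3.54*x^2 + 6.24*x + 1.84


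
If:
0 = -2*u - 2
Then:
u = -1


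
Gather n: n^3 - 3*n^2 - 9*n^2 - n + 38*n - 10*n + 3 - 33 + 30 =n^3 - 12*n^2 + 27*n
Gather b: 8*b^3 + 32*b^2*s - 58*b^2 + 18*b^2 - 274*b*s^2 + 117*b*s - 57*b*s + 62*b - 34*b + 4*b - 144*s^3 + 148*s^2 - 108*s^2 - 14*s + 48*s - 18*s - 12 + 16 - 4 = 8*b^3 + b^2*(32*s - 40) + b*(-274*s^2 + 60*s + 32) - 144*s^3 + 40*s^2 + 16*s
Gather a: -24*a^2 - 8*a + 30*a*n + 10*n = -24*a^2 + a*(30*n - 8) + 10*n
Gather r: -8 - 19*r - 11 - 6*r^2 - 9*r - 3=-6*r^2 - 28*r - 22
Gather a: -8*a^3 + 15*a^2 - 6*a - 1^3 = -8*a^3 + 15*a^2 - 6*a - 1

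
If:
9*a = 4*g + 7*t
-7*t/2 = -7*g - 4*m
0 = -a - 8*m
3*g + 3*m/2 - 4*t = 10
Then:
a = -10080/2413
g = -5600/2413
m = 1260/2413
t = -9760/2413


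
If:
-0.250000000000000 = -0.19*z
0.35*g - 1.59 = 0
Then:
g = 4.54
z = 1.32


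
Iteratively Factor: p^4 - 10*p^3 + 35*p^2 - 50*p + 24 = (p - 1)*(p^3 - 9*p^2 + 26*p - 24) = (p - 4)*(p - 1)*(p^2 - 5*p + 6) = (p - 4)*(p - 2)*(p - 1)*(p - 3)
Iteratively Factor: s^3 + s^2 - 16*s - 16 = (s - 4)*(s^2 + 5*s + 4) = (s - 4)*(s + 4)*(s + 1)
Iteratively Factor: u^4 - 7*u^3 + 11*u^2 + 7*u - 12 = (u - 3)*(u^3 - 4*u^2 - u + 4) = (u - 4)*(u - 3)*(u^2 - 1) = (u - 4)*(u - 3)*(u - 1)*(u + 1)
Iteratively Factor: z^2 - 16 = (z - 4)*(z + 4)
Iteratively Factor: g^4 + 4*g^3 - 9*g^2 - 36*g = (g)*(g^3 + 4*g^2 - 9*g - 36) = g*(g + 4)*(g^2 - 9) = g*(g - 3)*(g + 4)*(g + 3)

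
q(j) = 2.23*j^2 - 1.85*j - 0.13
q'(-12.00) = -55.37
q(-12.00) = 343.19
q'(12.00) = 51.67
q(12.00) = 298.79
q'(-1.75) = -9.66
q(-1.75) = 9.94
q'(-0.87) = -5.73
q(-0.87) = 3.17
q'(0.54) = 0.56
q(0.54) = -0.48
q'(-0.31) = -3.23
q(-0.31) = 0.66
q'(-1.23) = -7.34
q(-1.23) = 5.52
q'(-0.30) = -3.19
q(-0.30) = 0.63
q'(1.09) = 3.01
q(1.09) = 0.50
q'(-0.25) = -2.96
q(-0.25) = 0.47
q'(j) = 4.46*j - 1.85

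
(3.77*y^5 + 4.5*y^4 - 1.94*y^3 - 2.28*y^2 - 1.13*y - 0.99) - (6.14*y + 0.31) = 3.77*y^5 + 4.5*y^4 - 1.94*y^3 - 2.28*y^2 - 7.27*y - 1.3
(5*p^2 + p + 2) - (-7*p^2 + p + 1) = 12*p^2 + 1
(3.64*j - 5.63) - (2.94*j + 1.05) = 0.7*j - 6.68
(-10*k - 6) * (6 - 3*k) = 30*k^2 - 42*k - 36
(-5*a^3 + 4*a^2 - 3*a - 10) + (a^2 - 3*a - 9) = -5*a^3 + 5*a^2 - 6*a - 19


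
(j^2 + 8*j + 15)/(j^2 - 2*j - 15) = (j + 5)/(j - 5)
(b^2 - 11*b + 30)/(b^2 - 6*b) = (b - 5)/b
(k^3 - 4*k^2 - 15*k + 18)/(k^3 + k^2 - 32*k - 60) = (k^2 + 2*k - 3)/(k^2 + 7*k + 10)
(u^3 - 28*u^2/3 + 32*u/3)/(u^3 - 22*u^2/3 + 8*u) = (u - 8)/(u - 6)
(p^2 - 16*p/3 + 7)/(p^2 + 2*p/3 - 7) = (p - 3)/(p + 3)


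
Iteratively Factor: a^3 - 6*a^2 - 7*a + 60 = (a - 4)*(a^2 - 2*a - 15) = (a - 4)*(a + 3)*(a - 5)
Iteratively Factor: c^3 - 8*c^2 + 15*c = (c - 5)*(c^2 - 3*c) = (c - 5)*(c - 3)*(c)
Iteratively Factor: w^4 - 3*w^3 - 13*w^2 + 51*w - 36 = (w - 3)*(w^3 - 13*w + 12) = (w - 3)*(w - 1)*(w^2 + w - 12) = (w - 3)^2*(w - 1)*(w + 4)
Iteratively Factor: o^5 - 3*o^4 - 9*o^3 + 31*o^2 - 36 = (o - 3)*(o^4 - 9*o^2 + 4*o + 12) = (o - 3)*(o - 2)*(o^3 + 2*o^2 - 5*o - 6) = (o - 3)*(o - 2)*(o + 3)*(o^2 - o - 2) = (o - 3)*(o - 2)^2*(o + 3)*(o + 1)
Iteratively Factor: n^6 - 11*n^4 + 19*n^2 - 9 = (n - 1)*(n^5 + n^4 - 10*n^3 - 10*n^2 + 9*n + 9) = (n - 1)*(n + 1)*(n^4 - 10*n^2 + 9) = (n - 1)^2*(n + 1)*(n^3 + n^2 - 9*n - 9) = (n - 1)^2*(n + 1)*(n + 3)*(n^2 - 2*n - 3) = (n - 1)^2*(n + 1)^2*(n + 3)*(n - 3)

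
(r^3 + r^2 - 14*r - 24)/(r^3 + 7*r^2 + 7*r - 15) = (r^2 - 2*r - 8)/(r^2 + 4*r - 5)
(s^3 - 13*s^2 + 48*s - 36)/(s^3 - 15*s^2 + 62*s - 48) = (s - 6)/(s - 8)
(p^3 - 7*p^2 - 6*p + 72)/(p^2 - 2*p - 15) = (p^2 - 10*p + 24)/(p - 5)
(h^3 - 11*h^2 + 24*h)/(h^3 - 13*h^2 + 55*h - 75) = h*(h - 8)/(h^2 - 10*h + 25)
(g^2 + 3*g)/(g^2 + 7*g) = (g + 3)/(g + 7)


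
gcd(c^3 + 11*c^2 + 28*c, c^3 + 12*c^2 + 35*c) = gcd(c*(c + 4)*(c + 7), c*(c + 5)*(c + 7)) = c^2 + 7*c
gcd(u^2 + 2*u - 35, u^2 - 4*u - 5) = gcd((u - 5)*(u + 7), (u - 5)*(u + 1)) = u - 5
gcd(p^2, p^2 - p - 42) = 1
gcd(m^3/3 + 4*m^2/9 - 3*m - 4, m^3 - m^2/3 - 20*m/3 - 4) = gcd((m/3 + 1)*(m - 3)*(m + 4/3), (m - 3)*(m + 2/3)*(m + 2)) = m - 3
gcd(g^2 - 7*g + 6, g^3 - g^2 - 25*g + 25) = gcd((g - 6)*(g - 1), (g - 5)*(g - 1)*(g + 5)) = g - 1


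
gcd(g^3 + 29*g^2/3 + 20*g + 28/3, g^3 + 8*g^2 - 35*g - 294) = g + 7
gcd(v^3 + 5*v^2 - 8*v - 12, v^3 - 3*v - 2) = v^2 - v - 2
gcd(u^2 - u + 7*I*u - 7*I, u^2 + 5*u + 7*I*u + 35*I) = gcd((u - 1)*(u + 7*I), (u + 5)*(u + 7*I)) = u + 7*I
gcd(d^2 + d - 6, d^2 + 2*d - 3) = d + 3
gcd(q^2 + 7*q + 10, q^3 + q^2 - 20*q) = q + 5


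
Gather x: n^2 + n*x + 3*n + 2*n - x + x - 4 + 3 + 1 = n^2 + n*x + 5*n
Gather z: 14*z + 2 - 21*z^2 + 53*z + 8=-21*z^2 + 67*z + 10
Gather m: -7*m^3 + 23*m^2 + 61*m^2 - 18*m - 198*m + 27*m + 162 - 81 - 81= -7*m^3 + 84*m^2 - 189*m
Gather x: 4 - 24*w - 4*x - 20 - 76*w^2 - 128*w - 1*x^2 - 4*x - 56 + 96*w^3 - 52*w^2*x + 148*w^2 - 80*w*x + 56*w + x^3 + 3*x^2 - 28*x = 96*w^3 + 72*w^2 - 96*w + x^3 + 2*x^2 + x*(-52*w^2 - 80*w - 36) - 72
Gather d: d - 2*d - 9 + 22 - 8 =5 - d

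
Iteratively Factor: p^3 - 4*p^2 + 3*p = (p - 3)*(p^2 - p) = (p - 3)*(p - 1)*(p)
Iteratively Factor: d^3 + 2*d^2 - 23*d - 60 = (d - 5)*(d^2 + 7*d + 12) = (d - 5)*(d + 3)*(d + 4)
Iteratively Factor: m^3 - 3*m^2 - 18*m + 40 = (m + 4)*(m^2 - 7*m + 10) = (m - 5)*(m + 4)*(m - 2)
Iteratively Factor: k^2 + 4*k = (k + 4)*(k)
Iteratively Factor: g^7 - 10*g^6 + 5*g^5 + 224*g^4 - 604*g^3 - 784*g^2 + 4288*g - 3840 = (g - 4)*(g^6 - 6*g^5 - 19*g^4 + 148*g^3 - 12*g^2 - 832*g + 960) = (g - 5)*(g - 4)*(g^5 - g^4 - 24*g^3 + 28*g^2 + 128*g - 192) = (g - 5)*(g - 4)*(g - 2)*(g^4 + g^3 - 22*g^2 - 16*g + 96) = (g - 5)*(g - 4)*(g - 2)*(g + 4)*(g^3 - 3*g^2 - 10*g + 24) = (g - 5)*(g - 4)*(g - 2)*(g + 3)*(g + 4)*(g^2 - 6*g + 8) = (g - 5)*(g - 4)*(g - 2)^2*(g + 3)*(g + 4)*(g - 4)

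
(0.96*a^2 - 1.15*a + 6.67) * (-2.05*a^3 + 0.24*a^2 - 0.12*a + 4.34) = -1.968*a^5 + 2.5879*a^4 - 14.0647*a^3 + 5.9052*a^2 - 5.7914*a + 28.9478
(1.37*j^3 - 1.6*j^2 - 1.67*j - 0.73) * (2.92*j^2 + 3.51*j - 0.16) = 4.0004*j^5 + 0.1367*j^4 - 10.7116*j^3 - 7.7373*j^2 - 2.2951*j + 0.1168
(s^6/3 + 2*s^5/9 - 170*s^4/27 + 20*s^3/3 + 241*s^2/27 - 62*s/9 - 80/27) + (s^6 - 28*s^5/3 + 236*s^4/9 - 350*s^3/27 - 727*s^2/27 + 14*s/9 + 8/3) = 4*s^6/3 - 82*s^5/9 + 538*s^4/27 - 170*s^3/27 - 18*s^2 - 16*s/3 - 8/27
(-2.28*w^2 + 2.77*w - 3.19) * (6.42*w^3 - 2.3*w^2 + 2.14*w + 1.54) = -14.6376*w^5 + 23.0274*w^4 - 31.73*w^3 + 9.7536*w^2 - 2.5608*w - 4.9126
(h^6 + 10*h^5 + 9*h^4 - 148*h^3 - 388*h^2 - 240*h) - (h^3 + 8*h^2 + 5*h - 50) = h^6 + 10*h^5 + 9*h^4 - 149*h^3 - 396*h^2 - 245*h + 50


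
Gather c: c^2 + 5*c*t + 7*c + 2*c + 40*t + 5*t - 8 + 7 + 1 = c^2 + c*(5*t + 9) + 45*t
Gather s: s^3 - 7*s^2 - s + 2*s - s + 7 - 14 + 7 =s^3 - 7*s^2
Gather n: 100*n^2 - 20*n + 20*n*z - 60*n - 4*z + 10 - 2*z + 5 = 100*n^2 + n*(20*z - 80) - 6*z + 15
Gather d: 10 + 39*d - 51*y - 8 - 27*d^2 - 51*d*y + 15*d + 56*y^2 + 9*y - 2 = -27*d^2 + d*(54 - 51*y) + 56*y^2 - 42*y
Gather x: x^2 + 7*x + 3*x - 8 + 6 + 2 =x^2 + 10*x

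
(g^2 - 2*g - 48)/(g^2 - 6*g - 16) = (g + 6)/(g + 2)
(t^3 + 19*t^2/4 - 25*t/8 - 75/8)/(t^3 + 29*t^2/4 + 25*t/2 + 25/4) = (t - 3/2)/(t + 1)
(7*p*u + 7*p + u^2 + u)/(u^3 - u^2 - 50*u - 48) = (7*p + u)/(u^2 - 2*u - 48)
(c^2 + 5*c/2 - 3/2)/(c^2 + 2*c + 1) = (2*c^2 + 5*c - 3)/(2*(c^2 + 2*c + 1))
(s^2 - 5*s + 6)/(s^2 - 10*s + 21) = (s - 2)/(s - 7)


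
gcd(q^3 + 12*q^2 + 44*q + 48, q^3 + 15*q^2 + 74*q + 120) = q^2 + 10*q + 24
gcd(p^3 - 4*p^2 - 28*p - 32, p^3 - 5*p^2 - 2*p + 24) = p + 2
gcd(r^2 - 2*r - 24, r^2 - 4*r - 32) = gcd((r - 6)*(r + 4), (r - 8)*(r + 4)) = r + 4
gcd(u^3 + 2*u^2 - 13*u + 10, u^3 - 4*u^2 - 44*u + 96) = u - 2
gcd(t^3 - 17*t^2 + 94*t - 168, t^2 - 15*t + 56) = t - 7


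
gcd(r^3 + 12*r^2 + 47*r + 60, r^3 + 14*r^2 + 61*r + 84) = r^2 + 7*r + 12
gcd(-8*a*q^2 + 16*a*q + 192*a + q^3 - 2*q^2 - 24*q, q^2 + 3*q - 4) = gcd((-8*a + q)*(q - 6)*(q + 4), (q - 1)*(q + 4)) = q + 4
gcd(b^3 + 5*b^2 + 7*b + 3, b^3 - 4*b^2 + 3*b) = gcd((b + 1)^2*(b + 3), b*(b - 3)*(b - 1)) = 1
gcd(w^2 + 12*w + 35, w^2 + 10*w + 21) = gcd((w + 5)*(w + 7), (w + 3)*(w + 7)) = w + 7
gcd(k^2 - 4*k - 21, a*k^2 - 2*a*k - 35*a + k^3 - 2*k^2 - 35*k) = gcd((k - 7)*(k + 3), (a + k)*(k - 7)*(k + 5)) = k - 7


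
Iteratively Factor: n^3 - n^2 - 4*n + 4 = (n + 2)*(n^2 - 3*n + 2) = (n - 1)*(n + 2)*(n - 2)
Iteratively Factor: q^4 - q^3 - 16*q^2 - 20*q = (q - 5)*(q^3 + 4*q^2 + 4*q) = q*(q - 5)*(q^2 + 4*q + 4) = q*(q - 5)*(q + 2)*(q + 2)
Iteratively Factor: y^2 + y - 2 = (y + 2)*(y - 1)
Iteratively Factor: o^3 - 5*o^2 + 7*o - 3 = (o - 1)*(o^2 - 4*o + 3) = (o - 3)*(o - 1)*(o - 1)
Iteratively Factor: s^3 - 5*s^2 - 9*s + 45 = (s - 5)*(s^2 - 9) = (s - 5)*(s - 3)*(s + 3)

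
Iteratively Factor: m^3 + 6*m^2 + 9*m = (m + 3)*(m^2 + 3*m) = (m + 3)^2*(m)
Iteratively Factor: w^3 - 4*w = (w)*(w^2 - 4) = w*(w + 2)*(w - 2)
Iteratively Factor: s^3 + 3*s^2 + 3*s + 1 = (s + 1)*(s^2 + 2*s + 1) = (s + 1)^2*(s + 1)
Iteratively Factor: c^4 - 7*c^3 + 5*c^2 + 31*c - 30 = (c - 5)*(c^3 - 2*c^2 - 5*c + 6) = (c - 5)*(c - 3)*(c^2 + c - 2) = (c - 5)*(c - 3)*(c - 1)*(c + 2)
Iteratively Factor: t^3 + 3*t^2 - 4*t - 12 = (t + 2)*(t^2 + t - 6) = (t + 2)*(t + 3)*(t - 2)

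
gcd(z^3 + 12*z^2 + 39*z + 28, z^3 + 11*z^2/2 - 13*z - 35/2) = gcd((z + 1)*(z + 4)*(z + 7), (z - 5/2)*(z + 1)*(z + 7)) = z^2 + 8*z + 7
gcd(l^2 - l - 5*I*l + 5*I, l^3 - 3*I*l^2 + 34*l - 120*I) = l - 5*I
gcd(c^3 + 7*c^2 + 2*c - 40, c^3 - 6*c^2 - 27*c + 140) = c + 5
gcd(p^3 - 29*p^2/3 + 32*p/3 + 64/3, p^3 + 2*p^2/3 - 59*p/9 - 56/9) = p^2 - 5*p/3 - 8/3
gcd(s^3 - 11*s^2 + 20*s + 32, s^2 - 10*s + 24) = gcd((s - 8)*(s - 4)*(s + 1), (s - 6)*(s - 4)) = s - 4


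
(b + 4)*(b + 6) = b^2 + 10*b + 24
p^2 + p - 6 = (p - 2)*(p + 3)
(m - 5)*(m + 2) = m^2 - 3*m - 10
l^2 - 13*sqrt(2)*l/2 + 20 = (l - 4*sqrt(2))*(l - 5*sqrt(2)/2)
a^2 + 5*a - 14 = (a - 2)*(a + 7)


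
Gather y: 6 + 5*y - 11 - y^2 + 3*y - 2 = -y^2 + 8*y - 7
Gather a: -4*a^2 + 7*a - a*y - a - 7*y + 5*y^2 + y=-4*a^2 + a*(6 - y) + 5*y^2 - 6*y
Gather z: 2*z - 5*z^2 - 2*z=-5*z^2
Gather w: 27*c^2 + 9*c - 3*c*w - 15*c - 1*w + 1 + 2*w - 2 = 27*c^2 - 6*c + w*(1 - 3*c) - 1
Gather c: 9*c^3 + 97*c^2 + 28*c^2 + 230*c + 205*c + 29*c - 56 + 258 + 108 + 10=9*c^3 + 125*c^2 + 464*c + 320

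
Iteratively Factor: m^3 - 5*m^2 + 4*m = (m - 1)*(m^2 - 4*m) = (m - 4)*(m - 1)*(m)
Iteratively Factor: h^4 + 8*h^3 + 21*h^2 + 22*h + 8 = (h + 4)*(h^3 + 4*h^2 + 5*h + 2) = (h + 2)*(h + 4)*(h^2 + 2*h + 1) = (h + 1)*(h + 2)*(h + 4)*(h + 1)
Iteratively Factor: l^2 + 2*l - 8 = (l - 2)*(l + 4)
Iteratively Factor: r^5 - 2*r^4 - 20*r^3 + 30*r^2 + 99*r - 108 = (r - 3)*(r^4 + r^3 - 17*r^2 - 21*r + 36) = (r - 3)*(r + 3)*(r^3 - 2*r^2 - 11*r + 12) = (r - 3)*(r - 1)*(r + 3)*(r^2 - r - 12) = (r - 4)*(r - 3)*(r - 1)*(r + 3)*(r + 3)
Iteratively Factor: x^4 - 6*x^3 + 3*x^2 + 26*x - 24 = (x - 4)*(x^3 - 2*x^2 - 5*x + 6) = (x - 4)*(x - 3)*(x^2 + x - 2) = (x - 4)*(x - 3)*(x + 2)*(x - 1)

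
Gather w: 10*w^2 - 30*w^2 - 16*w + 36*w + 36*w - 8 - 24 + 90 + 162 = -20*w^2 + 56*w + 220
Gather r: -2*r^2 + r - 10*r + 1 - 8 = -2*r^2 - 9*r - 7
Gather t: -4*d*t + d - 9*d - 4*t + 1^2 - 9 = -8*d + t*(-4*d - 4) - 8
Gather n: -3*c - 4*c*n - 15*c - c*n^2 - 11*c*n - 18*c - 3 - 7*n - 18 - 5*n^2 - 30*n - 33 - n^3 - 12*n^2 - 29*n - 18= -36*c - n^3 + n^2*(-c - 17) + n*(-15*c - 66) - 72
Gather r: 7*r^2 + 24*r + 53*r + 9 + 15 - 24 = 7*r^2 + 77*r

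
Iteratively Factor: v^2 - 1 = (v + 1)*(v - 1)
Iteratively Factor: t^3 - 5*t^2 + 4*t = (t)*(t^2 - 5*t + 4) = t*(t - 1)*(t - 4)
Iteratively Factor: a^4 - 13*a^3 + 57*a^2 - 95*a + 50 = (a - 1)*(a^3 - 12*a^2 + 45*a - 50) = (a - 2)*(a - 1)*(a^2 - 10*a + 25) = (a - 5)*(a - 2)*(a - 1)*(a - 5)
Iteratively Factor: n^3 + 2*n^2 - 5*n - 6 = (n - 2)*(n^2 + 4*n + 3) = (n - 2)*(n + 1)*(n + 3)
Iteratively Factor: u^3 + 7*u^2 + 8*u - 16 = (u + 4)*(u^2 + 3*u - 4) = (u + 4)^2*(u - 1)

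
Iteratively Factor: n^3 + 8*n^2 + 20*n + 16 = (n + 2)*(n^2 + 6*n + 8) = (n + 2)*(n + 4)*(n + 2)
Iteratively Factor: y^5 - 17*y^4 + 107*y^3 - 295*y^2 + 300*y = (y - 4)*(y^4 - 13*y^3 + 55*y^2 - 75*y) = (y - 5)*(y - 4)*(y^3 - 8*y^2 + 15*y) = (y - 5)^2*(y - 4)*(y^2 - 3*y) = y*(y - 5)^2*(y - 4)*(y - 3)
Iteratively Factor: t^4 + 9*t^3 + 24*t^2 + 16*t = (t + 4)*(t^3 + 5*t^2 + 4*t) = (t + 1)*(t + 4)*(t^2 + 4*t) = (t + 1)*(t + 4)^2*(t)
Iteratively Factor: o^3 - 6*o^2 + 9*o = (o)*(o^2 - 6*o + 9) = o*(o - 3)*(o - 3)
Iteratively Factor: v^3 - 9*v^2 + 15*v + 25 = (v - 5)*(v^2 - 4*v - 5) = (v - 5)^2*(v + 1)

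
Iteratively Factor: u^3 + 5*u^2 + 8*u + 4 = (u + 2)*(u^2 + 3*u + 2) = (u + 2)^2*(u + 1)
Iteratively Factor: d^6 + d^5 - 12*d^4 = (d)*(d^5 + d^4 - 12*d^3) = d*(d - 3)*(d^4 + 4*d^3) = d^2*(d - 3)*(d^3 + 4*d^2) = d^3*(d - 3)*(d^2 + 4*d) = d^4*(d - 3)*(d + 4)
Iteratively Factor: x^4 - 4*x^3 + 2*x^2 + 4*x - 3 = (x - 1)*(x^3 - 3*x^2 - x + 3) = (x - 1)^2*(x^2 - 2*x - 3) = (x - 1)^2*(x + 1)*(x - 3)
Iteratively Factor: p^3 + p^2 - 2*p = (p - 1)*(p^2 + 2*p) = p*(p - 1)*(p + 2)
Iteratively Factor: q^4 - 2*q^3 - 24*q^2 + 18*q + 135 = (q - 3)*(q^3 + q^2 - 21*q - 45) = (q - 5)*(q - 3)*(q^2 + 6*q + 9) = (q - 5)*(q - 3)*(q + 3)*(q + 3)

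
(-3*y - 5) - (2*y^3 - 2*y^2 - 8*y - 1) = -2*y^3 + 2*y^2 + 5*y - 4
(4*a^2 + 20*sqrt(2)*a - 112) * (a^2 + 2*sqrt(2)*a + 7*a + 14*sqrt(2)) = 4*a^4 + 28*a^3 + 28*sqrt(2)*a^3 - 32*a^2 + 196*sqrt(2)*a^2 - 224*sqrt(2)*a - 224*a - 1568*sqrt(2)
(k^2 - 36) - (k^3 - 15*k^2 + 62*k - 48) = -k^3 + 16*k^2 - 62*k + 12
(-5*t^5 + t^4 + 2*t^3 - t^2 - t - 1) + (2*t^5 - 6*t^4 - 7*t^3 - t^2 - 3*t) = -3*t^5 - 5*t^4 - 5*t^3 - 2*t^2 - 4*t - 1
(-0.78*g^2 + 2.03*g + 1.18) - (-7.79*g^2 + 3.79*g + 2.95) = 7.01*g^2 - 1.76*g - 1.77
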